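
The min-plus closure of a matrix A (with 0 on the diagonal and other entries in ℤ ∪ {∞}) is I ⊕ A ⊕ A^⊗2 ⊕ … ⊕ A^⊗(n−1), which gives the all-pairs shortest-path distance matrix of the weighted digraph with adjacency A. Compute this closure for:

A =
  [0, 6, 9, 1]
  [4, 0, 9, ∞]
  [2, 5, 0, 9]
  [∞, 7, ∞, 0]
Closure =
  [0, 6, 9, 1]
  [4, 0, 9, 5]
  [2, 5, 0, 3]
  [11, 7, 16, 0]

This is the Floyd-Warshall all-pairs shortest-path computation. For each intermediate vertex k = 0, 1, …, 3, update dist[i][j] ← min(dist[i][j], dist[i][k] + dist[k][j]). The final matrix gives, for each (i, j), the minimum total weight of any directed path from i to j (possibly empty when i = j).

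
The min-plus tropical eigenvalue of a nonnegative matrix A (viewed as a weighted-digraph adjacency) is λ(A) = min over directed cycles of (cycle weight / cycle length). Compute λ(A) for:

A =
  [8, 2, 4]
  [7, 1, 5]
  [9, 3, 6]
λ(A) = 1

Enumerate directed cycles and compute their means (weight / length). Sample:
  cycle 0 → 0: weight = 8, length = 1, mean = 8/1 ≈ 8.000
  cycle 1 → 1: weight = 1, length = 1, mean = 1/1 ≈ 1.000
  cycle 2 → 2: weight = 6, length = 1, mean = 6/1 ≈ 6.000
  cycle 0 → 1 → 0: weight = 9, length = 2, mean = 9/2 ≈ 4.500
  cycle 0 → 2 → 0: weight = 13, length = 2, mean = 13/2 ≈ 6.500
  cycle 1 → 0 → 1: weight = 9, length = 2, mean = 9/2 ≈ 4.500
Minimum mean = 1.000, attained e.g. along the cycle 1 → 1 with weight 1 and length 1. So λ(A) = 1/1 = 1.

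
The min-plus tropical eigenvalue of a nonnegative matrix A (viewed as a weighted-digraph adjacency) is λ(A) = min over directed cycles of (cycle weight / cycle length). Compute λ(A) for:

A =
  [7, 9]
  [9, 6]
λ(A) = 6

Enumerate directed cycles and compute their means (weight / length). Sample:
  cycle 0 → 0: weight = 7, length = 1, mean = 7/1 ≈ 7.000
  cycle 1 → 1: weight = 6, length = 1, mean = 6/1 ≈ 6.000
  cycle 0 → 1 → 0: weight = 18, length = 2, mean = 18/2 ≈ 9.000
  cycle 1 → 0 → 1: weight = 18, length = 2, mean = 18/2 ≈ 9.000
Minimum mean = 6.000, attained e.g. along the cycle 1 → 1 with weight 6 and length 1. So λ(A) = 6/1 = 6.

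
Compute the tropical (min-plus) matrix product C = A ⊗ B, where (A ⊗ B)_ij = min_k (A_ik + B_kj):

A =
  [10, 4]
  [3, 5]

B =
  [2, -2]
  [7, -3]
A ⊗ B =
  [11, 1]
  [5, 1]

Apply the min-plus product entry-by-entry:
  C[0][0] = min over k of (A[0][0] + B[0][0] = 10 + 2 = 12, A[0][1] + B[1][0] = 4 + 7 = 11) = 11 (attained at k = 1)
  C[0][1] = min over k of (A[0][0] + B[0][1] = 10 + -2 = 8, A[0][1] + B[1][1] = 4 + -3 = 1) = 1 (attained at k = 1)
  C[1][0] = min over k of (A[1][0] + B[0][0] = 3 + 2 = 5, A[1][1] + B[1][0] = 5 + 7 = 12) = 5 (attained at k = 0)
  C[1][1] = min over k of (A[1][0] + B[0][1] = 3 + -2 = 1, A[1][1] + B[1][1] = 5 + -3 = 2) = 1 (attained at k = 0)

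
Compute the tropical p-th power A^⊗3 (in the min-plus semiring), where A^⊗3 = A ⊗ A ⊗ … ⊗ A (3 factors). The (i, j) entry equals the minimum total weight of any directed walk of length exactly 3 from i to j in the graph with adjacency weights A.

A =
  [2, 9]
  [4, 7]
A^⊗3 =
  [6, 13]
  [8, 15]

Each entry (A^⊗3)_ij equals the minimum over all length-3 walks i = v_0 → v_1 → … → v_3 = j of Σ_t A[v_t][v_{t+1}]. For example, for (i, j) = (0, 1) we minimise over 4 possible intermediate vertex sequences; the minimum is 13, attained along the walk 0 → 0 → 0 → 1.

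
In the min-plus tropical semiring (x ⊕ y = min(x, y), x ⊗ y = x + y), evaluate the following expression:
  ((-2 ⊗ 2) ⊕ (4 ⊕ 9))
((-2 ⊗ 2) ⊕ (4 ⊕ 9)) = 0

Expand innermost to outermost. Recall ⊕ takes the minimum of its arguments and ⊗ takes their sum. Working out the expression ((-2 ⊗ 2) ⊕ (4 ⊕ 9)) gives 0.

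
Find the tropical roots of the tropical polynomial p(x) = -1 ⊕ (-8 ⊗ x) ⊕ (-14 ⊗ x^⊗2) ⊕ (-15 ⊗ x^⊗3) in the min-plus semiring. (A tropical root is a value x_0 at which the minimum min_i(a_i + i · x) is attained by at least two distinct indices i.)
Roots: {1, 6, 7}

Each tropical root is a break point of the lower envelope of the lines y = a_i + i · x (there are 4 lines, with slopes 0, 1, ..., 3). Only the lines that attain the minimum somewhere contribute to roots; other lines are dominated. Here the surviving (envelope) indices are i = 3, i = 2, i = 1, i = 0.
Intersections between consecutive envelope lines give the roots: for adjacent envelope indices i < j the intersection is x = (a_i − a_j) / (j − i). Reading off the sorted break points: {1, 6, 7}.
Verification: at each break x_0, at least two indices attain the minimum of min_i(a_i + i · x_0).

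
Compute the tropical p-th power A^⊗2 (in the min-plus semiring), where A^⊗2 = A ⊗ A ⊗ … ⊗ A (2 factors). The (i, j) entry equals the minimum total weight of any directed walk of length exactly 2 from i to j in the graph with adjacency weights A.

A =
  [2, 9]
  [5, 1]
A^⊗2 =
  [4, 10]
  [6, 2]

Each entry (A^⊗2)_ij equals the minimum over all length-2 walks i = v_0 → v_1 → … → v_2 = j of Σ_t A[v_t][v_{t+1}]. For example, for (i, j) = (0, 1) we minimise over 2 possible intermediate vertex sequences; the minimum is 10, attained along the walk 0 → 1 → 1.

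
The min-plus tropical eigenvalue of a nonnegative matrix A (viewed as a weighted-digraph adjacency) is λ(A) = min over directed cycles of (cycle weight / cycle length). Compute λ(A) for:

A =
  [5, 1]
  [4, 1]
λ(A) = 1

Enumerate directed cycles and compute their means (weight / length). Sample:
  cycle 0 → 0: weight = 5, length = 1, mean = 5/1 ≈ 5.000
  cycle 1 → 1: weight = 1, length = 1, mean = 1/1 ≈ 1.000
  cycle 0 → 1 → 0: weight = 5, length = 2, mean = 5/2 ≈ 2.500
  cycle 1 → 0 → 1: weight = 5, length = 2, mean = 5/2 ≈ 2.500
Minimum mean = 1.000, attained e.g. along the cycle 1 → 1 with weight 1 and length 1. So λ(A) = 1/1 = 1.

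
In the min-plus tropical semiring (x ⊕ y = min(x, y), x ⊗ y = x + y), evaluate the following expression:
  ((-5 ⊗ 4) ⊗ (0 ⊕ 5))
((-5 ⊗ 4) ⊗ (0 ⊕ 5)) = -1

Expand innermost to outermost. Recall ⊕ takes the minimum of its arguments and ⊗ takes their sum. Working out the expression ((-5 ⊗ 4) ⊗ (0 ⊕ 5)) gives -1.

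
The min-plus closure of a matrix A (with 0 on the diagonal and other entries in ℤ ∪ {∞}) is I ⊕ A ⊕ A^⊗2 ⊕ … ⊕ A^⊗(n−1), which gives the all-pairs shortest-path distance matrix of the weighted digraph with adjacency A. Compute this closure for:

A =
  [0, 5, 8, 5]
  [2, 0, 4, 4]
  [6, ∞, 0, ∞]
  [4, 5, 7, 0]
Closure =
  [0, 5, 8, 5]
  [2, 0, 4, 4]
  [6, 11, 0, 11]
  [4, 5, 7, 0]

This is the Floyd-Warshall all-pairs shortest-path computation. For each intermediate vertex k = 0, 1, …, 3, update dist[i][j] ← min(dist[i][j], dist[i][k] + dist[k][j]). The final matrix gives, for each (i, j), the minimum total weight of any directed path from i to j (possibly empty when i = j).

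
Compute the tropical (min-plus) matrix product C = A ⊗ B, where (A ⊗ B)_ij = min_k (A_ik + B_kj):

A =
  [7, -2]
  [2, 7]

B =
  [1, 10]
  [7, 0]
A ⊗ B =
  [5, -2]
  [3, 7]

Apply the min-plus product entry-by-entry:
  C[0][0] = min over k of (A[0][0] + B[0][0] = 7 + 1 = 8, A[0][1] + B[1][0] = -2 + 7 = 5) = 5 (attained at k = 1)
  C[0][1] = min over k of (A[0][0] + B[0][1] = 7 + 10 = 17, A[0][1] + B[1][1] = -2 + 0 = -2) = -2 (attained at k = 1)
  C[1][0] = min over k of (A[1][0] + B[0][0] = 2 + 1 = 3, A[1][1] + B[1][0] = 7 + 7 = 14) = 3 (attained at k = 0)
  C[1][1] = min over k of (A[1][0] + B[0][1] = 2 + 10 = 12, A[1][1] + B[1][1] = 7 + 0 = 7) = 7 (attained at k = 1)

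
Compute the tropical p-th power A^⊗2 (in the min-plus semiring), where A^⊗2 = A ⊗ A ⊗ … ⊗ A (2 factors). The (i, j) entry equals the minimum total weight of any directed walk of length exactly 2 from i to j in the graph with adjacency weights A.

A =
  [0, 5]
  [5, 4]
A^⊗2 =
  [0, 5]
  [5, 8]

Each entry (A^⊗2)_ij equals the minimum over all length-2 walks i = v_0 → v_1 → … → v_2 = j of Σ_t A[v_t][v_{t+1}]. For example, for (i, j) = (0, 1) we minimise over 2 possible intermediate vertex sequences; the minimum is 5, attained along the walk 0 → 0 → 1.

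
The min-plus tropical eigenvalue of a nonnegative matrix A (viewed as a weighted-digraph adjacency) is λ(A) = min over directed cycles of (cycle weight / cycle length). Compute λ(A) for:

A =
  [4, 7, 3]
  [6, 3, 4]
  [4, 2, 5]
λ(A) = 3

Enumerate directed cycles and compute their means (weight / length). Sample:
  cycle 0 → 0: weight = 4, length = 1, mean = 4/1 ≈ 4.000
  cycle 1 → 1: weight = 3, length = 1, mean = 3/1 ≈ 3.000
  cycle 2 → 2: weight = 5, length = 1, mean = 5/1 ≈ 5.000
  cycle 0 → 1 → 0: weight = 13, length = 2, mean = 13/2 ≈ 6.500
  cycle 0 → 2 → 0: weight = 7, length = 2, mean = 7/2 ≈ 3.500
  cycle 1 → 0 → 1: weight = 13, length = 2, mean = 13/2 ≈ 6.500
Minimum mean = 3.000, attained e.g. along the cycle 1 → 1 with weight 3 and length 1. So λ(A) = 3/1 = 3.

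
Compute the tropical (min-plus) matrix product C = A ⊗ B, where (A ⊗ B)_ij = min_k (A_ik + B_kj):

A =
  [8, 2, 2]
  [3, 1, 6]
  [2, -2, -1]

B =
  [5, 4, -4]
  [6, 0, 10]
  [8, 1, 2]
A ⊗ B =
  [8, 2, 4]
  [7, 1, -1]
  [4, -2, -2]

Apply the min-plus product entry-by-entry:
  C[0][0] = min over k of (A[0][0] + B[0][0] = 8 + 5 = 13, A[0][1] + B[1][0] = 2 + 6 = 8, A[0][2] + B[2][0] = 2 + 8 = 10) = 8 (attained at k = 1)
  C[0][1] = min over k of (A[0][0] + B[0][1] = 8 + 4 = 12, A[0][1] + B[1][1] = 2 + 0 = 2, A[0][2] + B[2][1] = 2 + 1 = 3) = 2 (attained at k = 1)
  C[0][2] = min over k of (A[0][0] + B[0][2] = 8 + -4 = 4, A[0][1] + B[1][2] = 2 + 10 = 12, A[0][2] + B[2][2] = 2 + 2 = 4) = 4 (attained at k = 0)
  C[1][0] = min over k of (A[1][0] + B[0][0] = 3 + 5 = 8, A[1][1] + B[1][0] = 1 + 6 = 7, A[1][2] + B[2][0] = 6 + 8 = 14) = 7 (attained at k = 1)
  C[1][1] = min over k of (A[1][0] + B[0][1] = 3 + 4 = 7, A[1][1] + B[1][1] = 1 + 0 = 1, A[1][2] + B[2][1] = 6 + 1 = 7) = 1 (attained at k = 1)
  C[1][2] = min over k of (A[1][0] + B[0][2] = 3 + -4 = -1, A[1][1] + B[1][2] = 1 + 10 = 11, A[1][2] + B[2][2] = 6 + 2 = 8) = -1 (attained at k = 0)
  C[2][0] = min over k of (A[2][0] + B[0][0] = 2 + 5 = 7, A[2][1] + B[1][0] = -2 + 6 = 4, A[2][2] + B[2][0] = -1 + 8 = 7) = 4 (attained at k = 1)
  C[2][1] = min over k of (A[2][0] + B[0][1] = 2 + 4 = 6, A[2][1] + B[1][1] = -2 + 0 = -2, A[2][2] + B[2][1] = -1 + 1 = 0) = -2 (attained at k = 1)
  C[2][2] = min over k of (A[2][0] + B[0][2] = 2 + -4 = -2, A[2][1] + B[1][2] = -2 + 10 = 8, A[2][2] + B[2][2] = -1 + 2 = 1) = -2 (attained at k = 0)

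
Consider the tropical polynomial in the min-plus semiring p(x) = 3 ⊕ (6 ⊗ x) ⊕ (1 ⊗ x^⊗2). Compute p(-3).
p(-3) = -5

A tropical monomial a ⊗ x^⊗i evaluates to a + i · x. Evaluating each term at x = -3:
  Term 0 contributes 3 + 0 · -3 = 3
  Term 1 contributes 6 + 1 · -3 = 3
  Term 2 contributes 1 + 2 · -3 = -5
p(-3) = ⊕ of these = min[3, 3, -5] = -5.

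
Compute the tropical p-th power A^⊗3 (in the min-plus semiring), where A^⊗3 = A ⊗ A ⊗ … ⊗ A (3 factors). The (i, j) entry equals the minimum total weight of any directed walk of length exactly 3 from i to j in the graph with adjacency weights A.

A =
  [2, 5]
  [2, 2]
A^⊗3 =
  [6, 9]
  [6, 6]

Each entry (A^⊗3)_ij equals the minimum over all length-3 walks i = v_0 → v_1 → … → v_3 = j of Σ_t A[v_t][v_{t+1}]. For example, for (i, j) = (0, 1) we minimise over 4 possible intermediate vertex sequences; the minimum is 9, attained along the walk 0 → 0 → 0 → 1.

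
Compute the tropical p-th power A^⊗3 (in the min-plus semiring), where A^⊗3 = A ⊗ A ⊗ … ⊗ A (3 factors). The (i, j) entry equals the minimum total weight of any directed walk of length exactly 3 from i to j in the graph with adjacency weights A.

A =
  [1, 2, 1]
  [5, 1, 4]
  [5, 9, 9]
A^⊗3 =
  [3, 4, 3]
  [7, 3, 6]
  [7, 8, 7]

Each entry (A^⊗3)_ij equals the minimum over all length-3 walks i = v_0 → v_1 → … → v_3 = j of Σ_t A[v_t][v_{t+1}]. For example, for (i, j) = (0, 2) we minimise over 9 possible intermediate vertex sequences; the minimum is 3, attained along the walk 0 → 0 → 0 → 2.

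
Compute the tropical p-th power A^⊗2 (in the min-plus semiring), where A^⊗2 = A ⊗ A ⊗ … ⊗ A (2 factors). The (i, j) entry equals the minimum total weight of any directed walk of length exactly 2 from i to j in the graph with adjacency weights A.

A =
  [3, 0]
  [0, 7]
A^⊗2 =
  [0, 3]
  [3, 0]

Each entry (A^⊗2)_ij equals the minimum over all length-2 walks i = v_0 → v_1 → … → v_2 = j of Σ_t A[v_t][v_{t+1}]. For example, for (i, j) = (0, 1) we minimise over 2 possible intermediate vertex sequences; the minimum is 3, attained along the walk 0 → 0 → 1.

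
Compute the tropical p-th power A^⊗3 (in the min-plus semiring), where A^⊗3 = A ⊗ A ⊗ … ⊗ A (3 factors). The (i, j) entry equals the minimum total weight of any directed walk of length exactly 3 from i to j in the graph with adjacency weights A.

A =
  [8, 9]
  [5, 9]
A^⊗3 =
  [22, 23]
  [19, 22]

Each entry (A^⊗3)_ij equals the minimum over all length-3 walks i = v_0 → v_1 → … → v_3 = j of Σ_t A[v_t][v_{t+1}]. For example, for (i, j) = (0, 1) we minimise over 4 possible intermediate vertex sequences; the minimum is 23, attained along the walk 0 → 1 → 0 → 1.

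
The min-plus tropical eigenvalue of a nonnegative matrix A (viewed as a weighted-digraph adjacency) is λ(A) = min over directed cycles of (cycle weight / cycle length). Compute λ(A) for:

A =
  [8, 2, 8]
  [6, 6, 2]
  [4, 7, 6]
λ(A) = 8/3

Enumerate directed cycles and compute their means (weight / length). Sample:
  cycle 0 → 0: weight = 8, length = 1, mean = 8/1 ≈ 8.000
  cycle 1 → 1: weight = 6, length = 1, mean = 6/1 ≈ 6.000
  cycle 2 → 2: weight = 6, length = 1, mean = 6/1 ≈ 6.000
  cycle 0 → 1 → 0: weight = 8, length = 2, mean = 8/2 ≈ 4.000
  cycle 0 → 2 → 0: weight = 12, length = 2, mean = 12/2 ≈ 6.000
  cycle 1 → 0 → 1: weight = 8, length = 2, mean = 8/2 ≈ 4.000
Minimum mean = 2.667, attained e.g. along the cycle 0 → 1 → 2 → 0 with weight 8 and length 3. So λ(A) = 8/3 = 8/3.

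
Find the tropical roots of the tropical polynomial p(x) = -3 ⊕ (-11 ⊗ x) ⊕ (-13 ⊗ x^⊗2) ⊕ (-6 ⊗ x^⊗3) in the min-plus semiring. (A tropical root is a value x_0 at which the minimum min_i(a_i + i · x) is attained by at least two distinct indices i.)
Roots: {-7, 2, 8}

Each tropical root is a break point of the lower envelope of the lines y = a_i + i · x (there are 4 lines, with slopes 0, 1, ..., 3). Only the lines that attain the minimum somewhere contribute to roots; other lines are dominated. Here the surviving (envelope) indices are i = 3, i = 2, i = 1, i = 0.
Intersections between consecutive envelope lines give the roots: for adjacent envelope indices i < j the intersection is x = (a_i − a_j) / (j − i). Reading off the sorted break points: {-7, 2, 8}.
Verification: at each break x_0, at least two indices attain the minimum of min_i(a_i + i · x_0).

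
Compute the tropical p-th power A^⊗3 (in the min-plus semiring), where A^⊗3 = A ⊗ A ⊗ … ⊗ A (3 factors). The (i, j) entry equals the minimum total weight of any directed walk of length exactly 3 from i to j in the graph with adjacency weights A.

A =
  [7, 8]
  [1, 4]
A^⊗3 =
  [13, 16]
  [9, 12]

Each entry (A^⊗3)_ij equals the minimum over all length-3 walks i = v_0 → v_1 → … → v_3 = j of Σ_t A[v_t][v_{t+1}]. For example, for (i, j) = (0, 1) we minimise over 4 possible intermediate vertex sequences; the minimum is 16, attained along the walk 0 → 1 → 1 → 1.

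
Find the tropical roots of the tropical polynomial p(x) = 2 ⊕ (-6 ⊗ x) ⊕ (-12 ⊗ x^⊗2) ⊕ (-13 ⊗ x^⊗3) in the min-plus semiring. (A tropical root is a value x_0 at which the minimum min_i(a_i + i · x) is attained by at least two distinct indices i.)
Roots: {1, 6, 8}

Each tropical root is a break point of the lower envelope of the lines y = a_i + i · x (there are 4 lines, with slopes 0, 1, ..., 3). Only the lines that attain the minimum somewhere contribute to roots; other lines are dominated. Here the surviving (envelope) indices are i = 3, i = 2, i = 1, i = 0.
Intersections between consecutive envelope lines give the roots: for adjacent envelope indices i < j the intersection is x = (a_i − a_j) / (j − i). Reading off the sorted break points: {1, 6, 8}.
Verification: at each break x_0, at least two indices attain the minimum of min_i(a_i + i · x_0).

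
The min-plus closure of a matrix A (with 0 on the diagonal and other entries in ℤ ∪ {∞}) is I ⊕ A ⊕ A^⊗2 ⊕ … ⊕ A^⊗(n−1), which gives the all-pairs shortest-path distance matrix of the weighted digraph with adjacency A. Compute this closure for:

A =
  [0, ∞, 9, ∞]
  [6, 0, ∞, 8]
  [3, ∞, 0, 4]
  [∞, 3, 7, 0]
Closure =
  [0, 16, 9, 13]
  [6, 0, 15, 8]
  [3, 7, 0, 4]
  [9, 3, 7, 0]

This is the Floyd-Warshall all-pairs shortest-path computation. For each intermediate vertex k = 0, 1, …, 3, update dist[i][j] ← min(dist[i][j], dist[i][k] + dist[k][j]). The final matrix gives, for each (i, j), the minimum total weight of any directed path from i to j (possibly empty when i = j).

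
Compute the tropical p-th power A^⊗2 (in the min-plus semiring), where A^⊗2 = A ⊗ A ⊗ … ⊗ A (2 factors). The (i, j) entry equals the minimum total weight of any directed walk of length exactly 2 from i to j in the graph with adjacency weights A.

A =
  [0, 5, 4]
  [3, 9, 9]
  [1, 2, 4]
A^⊗2 =
  [0, 5, 4]
  [3, 8, 7]
  [1, 6, 5]

Each entry (A^⊗2)_ij equals the minimum over all length-2 walks i = v_0 → v_1 → … → v_2 = j of Σ_t A[v_t][v_{t+1}]. For example, for (i, j) = (0, 2) we minimise over 3 possible intermediate vertex sequences; the minimum is 4, attained along the walk 0 → 0 → 2.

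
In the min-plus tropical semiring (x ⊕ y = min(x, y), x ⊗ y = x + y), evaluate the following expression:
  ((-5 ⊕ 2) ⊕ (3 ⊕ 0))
((-5 ⊕ 2) ⊕ (3 ⊕ 0)) = -5

Expand innermost to outermost. Recall ⊕ takes the minimum of its arguments and ⊗ takes their sum. Working out the expression ((-5 ⊕ 2) ⊕ (3 ⊕ 0)) gives -5.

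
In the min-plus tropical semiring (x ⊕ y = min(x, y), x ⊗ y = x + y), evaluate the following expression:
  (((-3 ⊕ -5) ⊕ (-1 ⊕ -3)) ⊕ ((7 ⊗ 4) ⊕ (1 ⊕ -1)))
(((-3 ⊕ -5) ⊕ (-1 ⊕ -3)) ⊕ ((7 ⊗ 4) ⊕ (1 ⊕ -1))) = -5

Expand innermost to outermost. Recall ⊕ takes the minimum of its arguments and ⊗ takes their sum. Working out the expression (((-3 ⊕ -5) ⊕ (-1 ⊕ -3)) ⊕ ((7 ⊗ 4) ⊕ (1 ⊕ -1))) gives -5.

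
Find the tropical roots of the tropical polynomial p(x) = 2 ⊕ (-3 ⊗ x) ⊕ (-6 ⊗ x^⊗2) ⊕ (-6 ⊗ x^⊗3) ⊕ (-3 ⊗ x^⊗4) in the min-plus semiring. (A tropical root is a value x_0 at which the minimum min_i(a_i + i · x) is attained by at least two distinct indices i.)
Roots: {-3, 0, 3, 5}

Each tropical root is a break point of the lower envelope of the lines y = a_i + i · x (there are 5 lines, with slopes 0, 1, ..., 4). Only the lines that attain the minimum somewhere contribute to roots; other lines are dominated. Here the surviving (envelope) indices are i = 4, i = 3, i = 2, i = 1, i = 0.
Intersections between consecutive envelope lines give the roots: for adjacent envelope indices i < j the intersection is x = (a_i − a_j) / (j − i). Reading off the sorted break points: {-3, 0, 3, 5}.
Verification: at each break x_0, at least two indices attain the minimum of min_i(a_i + i · x_0).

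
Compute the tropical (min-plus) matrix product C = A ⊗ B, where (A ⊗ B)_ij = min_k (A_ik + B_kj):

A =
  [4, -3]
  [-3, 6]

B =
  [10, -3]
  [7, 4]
A ⊗ B =
  [4, 1]
  [7, -6]

Apply the min-plus product entry-by-entry:
  C[0][0] = min over k of (A[0][0] + B[0][0] = 4 + 10 = 14, A[0][1] + B[1][0] = -3 + 7 = 4) = 4 (attained at k = 1)
  C[0][1] = min over k of (A[0][0] + B[0][1] = 4 + -3 = 1, A[0][1] + B[1][1] = -3 + 4 = 1) = 1 (attained at k = 0)
  C[1][0] = min over k of (A[1][0] + B[0][0] = -3 + 10 = 7, A[1][1] + B[1][0] = 6 + 7 = 13) = 7 (attained at k = 0)
  C[1][1] = min over k of (A[1][0] + B[0][1] = -3 + -3 = -6, A[1][1] + B[1][1] = 6 + 4 = 10) = -6 (attained at k = 0)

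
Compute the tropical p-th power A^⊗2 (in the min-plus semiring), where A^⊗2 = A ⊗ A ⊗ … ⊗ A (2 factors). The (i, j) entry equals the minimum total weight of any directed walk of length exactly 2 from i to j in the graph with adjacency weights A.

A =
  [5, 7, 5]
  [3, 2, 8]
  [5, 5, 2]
A^⊗2 =
  [10, 9, 7]
  [5, 4, 8]
  [7, 7, 4]

Each entry (A^⊗2)_ij equals the minimum over all length-2 walks i = v_0 → v_1 → … → v_2 = j of Σ_t A[v_t][v_{t+1}]. For example, for (i, j) = (0, 2) we minimise over 3 possible intermediate vertex sequences; the minimum is 7, attained along the walk 0 → 2 → 2.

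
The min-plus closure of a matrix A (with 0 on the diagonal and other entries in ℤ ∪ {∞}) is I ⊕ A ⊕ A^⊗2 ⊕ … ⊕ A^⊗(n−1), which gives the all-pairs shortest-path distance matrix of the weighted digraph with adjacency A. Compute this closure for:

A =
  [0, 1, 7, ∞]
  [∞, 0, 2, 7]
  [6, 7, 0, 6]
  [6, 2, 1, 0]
Closure =
  [0, 1, 3, 8]
  [8, 0, 2, 7]
  [6, 7, 0, 6]
  [6, 2, 1, 0]

This is the Floyd-Warshall all-pairs shortest-path computation. For each intermediate vertex k = 0, 1, …, 3, update dist[i][j] ← min(dist[i][j], dist[i][k] + dist[k][j]). The final matrix gives, for each (i, j), the minimum total weight of any directed path from i to j (possibly empty when i = j).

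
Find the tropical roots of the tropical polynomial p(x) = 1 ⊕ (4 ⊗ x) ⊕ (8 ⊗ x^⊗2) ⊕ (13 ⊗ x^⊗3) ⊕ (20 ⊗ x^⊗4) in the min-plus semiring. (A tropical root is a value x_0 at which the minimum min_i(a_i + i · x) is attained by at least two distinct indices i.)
Roots: {-7, -5, -4, -3}

Each tropical root is a break point of the lower envelope of the lines y = a_i + i · x (there are 5 lines, with slopes 0, 1, ..., 4). Only the lines that attain the minimum somewhere contribute to roots; other lines are dominated. Here the surviving (envelope) indices are i = 4, i = 3, i = 2, i = 1, i = 0.
Intersections between consecutive envelope lines give the roots: for adjacent envelope indices i < j the intersection is x = (a_i − a_j) / (j − i). Reading off the sorted break points: {-7, -5, -4, -3}.
Verification: at each break x_0, at least two indices attain the minimum of min_i(a_i + i · x_0).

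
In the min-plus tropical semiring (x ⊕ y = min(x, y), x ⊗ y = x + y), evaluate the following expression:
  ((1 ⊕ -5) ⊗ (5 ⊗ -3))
((1 ⊕ -5) ⊗ (5 ⊗ -3)) = -3

Expand innermost to outermost. Recall ⊕ takes the minimum of its arguments and ⊗ takes their sum. Working out the expression ((1 ⊕ -5) ⊗ (5 ⊗ -3)) gives -3.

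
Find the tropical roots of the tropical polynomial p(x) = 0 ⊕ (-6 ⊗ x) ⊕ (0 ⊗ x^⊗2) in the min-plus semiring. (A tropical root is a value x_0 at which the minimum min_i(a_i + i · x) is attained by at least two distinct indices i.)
Roots: {-6, 6}

Each tropical root is a break point of the lower envelope of the lines y = a_i + i · x (there are 3 lines, with slopes 0, 1, ..., 2). Only the lines that attain the minimum somewhere contribute to roots; other lines are dominated. Here the surviving (envelope) indices are i = 2, i = 1, i = 0.
Intersections between consecutive envelope lines give the roots: for adjacent envelope indices i < j the intersection is x = (a_i − a_j) / (j − i). Reading off the sorted break points: {-6, 6}.
Verification: at each break x_0, at least two indices attain the minimum of min_i(a_i + i · x_0).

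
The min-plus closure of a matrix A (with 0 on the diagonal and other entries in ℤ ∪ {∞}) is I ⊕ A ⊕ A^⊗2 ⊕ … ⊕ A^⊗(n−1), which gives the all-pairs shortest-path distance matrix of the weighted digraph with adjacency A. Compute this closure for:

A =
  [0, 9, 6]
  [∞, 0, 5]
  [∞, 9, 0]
Closure =
  [0, 9, 6]
  [∞, 0, 5]
  [∞, 9, 0]

This is the Floyd-Warshall all-pairs shortest-path computation. For each intermediate vertex k = 0, 1, …, 2, update dist[i][j] ← min(dist[i][j], dist[i][k] + dist[k][j]). The final matrix gives, for each (i, j), the minimum total weight of any directed path from i to j (possibly empty when i = j).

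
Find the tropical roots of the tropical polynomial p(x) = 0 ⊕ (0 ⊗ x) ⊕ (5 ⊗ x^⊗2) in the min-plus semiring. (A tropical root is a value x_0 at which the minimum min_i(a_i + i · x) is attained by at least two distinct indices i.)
Roots: {-5, 0}

Each tropical root is a break point of the lower envelope of the lines y = a_i + i · x (there are 3 lines, with slopes 0, 1, ..., 2). Only the lines that attain the minimum somewhere contribute to roots; other lines are dominated. Here the surviving (envelope) indices are i = 2, i = 1, i = 0.
Intersections between consecutive envelope lines give the roots: for adjacent envelope indices i < j the intersection is x = (a_i − a_j) / (j − i). Reading off the sorted break points: {-5, 0}.
Verification: at each break x_0, at least two indices attain the minimum of min_i(a_i + i · x_0).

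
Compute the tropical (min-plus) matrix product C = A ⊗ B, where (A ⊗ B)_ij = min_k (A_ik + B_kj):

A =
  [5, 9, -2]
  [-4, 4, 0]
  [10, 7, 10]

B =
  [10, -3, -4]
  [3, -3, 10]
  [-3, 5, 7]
A ⊗ B =
  [-5, 2, 1]
  [-3, -7, -8]
  [7, 4, 6]

Apply the min-plus product entry-by-entry:
  C[0][0] = min over k of (A[0][0] + B[0][0] = 5 + 10 = 15, A[0][1] + B[1][0] = 9 + 3 = 12, A[0][2] + B[2][0] = -2 + -3 = -5) = -5 (attained at k = 2)
  C[0][1] = min over k of (A[0][0] + B[0][1] = 5 + -3 = 2, A[0][1] + B[1][1] = 9 + -3 = 6, A[0][2] + B[2][1] = -2 + 5 = 3) = 2 (attained at k = 0)
  C[0][2] = min over k of (A[0][0] + B[0][2] = 5 + -4 = 1, A[0][1] + B[1][2] = 9 + 10 = 19, A[0][2] + B[2][2] = -2 + 7 = 5) = 1 (attained at k = 0)
  C[1][0] = min over k of (A[1][0] + B[0][0] = -4 + 10 = 6, A[1][1] + B[1][0] = 4 + 3 = 7, A[1][2] + B[2][0] = 0 + -3 = -3) = -3 (attained at k = 2)
  C[1][1] = min over k of (A[1][0] + B[0][1] = -4 + -3 = -7, A[1][1] + B[1][1] = 4 + -3 = 1, A[1][2] + B[2][1] = 0 + 5 = 5) = -7 (attained at k = 0)
  C[1][2] = min over k of (A[1][0] + B[0][2] = -4 + -4 = -8, A[1][1] + B[1][2] = 4 + 10 = 14, A[1][2] + B[2][2] = 0 + 7 = 7) = -8 (attained at k = 0)
  C[2][0] = min over k of (A[2][0] + B[0][0] = 10 + 10 = 20, A[2][1] + B[1][0] = 7 + 3 = 10, A[2][2] + B[2][0] = 10 + -3 = 7) = 7 (attained at k = 2)
  C[2][1] = min over k of (A[2][0] + B[0][1] = 10 + -3 = 7, A[2][1] + B[1][1] = 7 + -3 = 4, A[2][2] + B[2][1] = 10 + 5 = 15) = 4 (attained at k = 1)
  C[2][2] = min over k of (A[2][0] + B[0][2] = 10 + -4 = 6, A[2][1] + B[1][2] = 7 + 10 = 17, A[2][2] + B[2][2] = 10 + 7 = 17) = 6 (attained at k = 0)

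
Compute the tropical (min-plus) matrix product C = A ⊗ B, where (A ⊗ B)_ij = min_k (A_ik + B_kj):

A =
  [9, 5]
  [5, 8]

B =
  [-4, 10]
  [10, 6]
A ⊗ B =
  [5, 11]
  [1, 14]

Apply the min-plus product entry-by-entry:
  C[0][0] = min over k of (A[0][0] + B[0][0] = 9 + -4 = 5, A[0][1] + B[1][0] = 5 + 10 = 15) = 5 (attained at k = 0)
  C[0][1] = min over k of (A[0][0] + B[0][1] = 9 + 10 = 19, A[0][1] + B[1][1] = 5 + 6 = 11) = 11 (attained at k = 1)
  C[1][0] = min over k of (A[1][0] + B[0][0] = 5 + -4 = 1, A[1][1] + B[1][0] = 8 + 10 = 18) = 1 (attained at k = 0)
  C[1][1] = min over k of (A[1][0] + B[0][1] = 5 + 10 = 15, A[1][1] + B[1][1] = 8 + 6 = 14) = 14 (attained at k = 1)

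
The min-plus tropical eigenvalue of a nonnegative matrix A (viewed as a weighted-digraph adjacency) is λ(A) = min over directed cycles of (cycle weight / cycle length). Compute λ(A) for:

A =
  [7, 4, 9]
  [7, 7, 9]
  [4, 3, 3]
λ(A) = 3

Enumerate directed cycles and compute their means (weight / length). Sample:
  cycle 0 → 0: weight = 7, length = 1, mean = 7/1 ≈ 7.000
  cycle 1 → 1: weight = 7, length = 1, mean = 7/1 ≈ 7.000
  cycle 2 → 2: weight = 3, length = 1, mean = 3/1 ≈ 3.000
  cycle 0 → 1 → 0: weight = 11, length = 2, mean = 11/2 ≈ 5.500
  cycle 0 → 2 → 0: weight = 13, length = 2, mean = 13/2 ≈ 6.500
  cycle 1 → 0 → 1: weight = 11, length = 2, mean = 11/2 ≈ 5.500
Minimum mean = 3.000, attained e.g. along the cycle 2 → 2 with weight 3 and length 1. So λ(A) = 3/1 = 3.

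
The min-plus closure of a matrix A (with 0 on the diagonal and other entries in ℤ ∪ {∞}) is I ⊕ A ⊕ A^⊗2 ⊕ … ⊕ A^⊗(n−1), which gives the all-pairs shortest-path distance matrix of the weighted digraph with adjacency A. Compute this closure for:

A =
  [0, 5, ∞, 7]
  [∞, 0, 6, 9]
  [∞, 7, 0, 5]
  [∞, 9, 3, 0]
Closure =
  [0, 5, 10, 7]
  [∞, 0, 6, 9]
  [∞, 7, 0, 5]
  [∞, 9, 3, 0]

This is the Floyd-Warshall all-pairs shortest-path computation. For each intermediate vertex k = 0, 1, …, 3, update dist[i][j] ← min(dist[i][j], dist[i][k] + dist[k][j]). The final matrix gives, for each (i, j), the minimum total weight of any directed path from i to j (possibly empty when i = j).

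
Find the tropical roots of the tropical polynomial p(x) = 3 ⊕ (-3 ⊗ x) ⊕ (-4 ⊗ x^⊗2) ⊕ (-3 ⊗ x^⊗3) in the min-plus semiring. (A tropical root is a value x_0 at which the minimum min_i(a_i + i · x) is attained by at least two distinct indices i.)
Roots: {-1, 1, 6}

Each tropical root is a break point of the lower envelope of the lines y = a_i + i · x (there are 4 lines, with slopes 0, 1, ..., 3). Only the lines that attain the minimum somewhere contribute to roots; other lines are dominated. Here the surviving (envelope) indices are i = 3, i = 2, i = 1, i = 0.
Intersections between consecutive envelope lines give the roots: for adjacent envelope indices i < j the intersection is x = (a_i − a_j) / (j − i). Reading off the sorted break points: {-1, 1, 6}.
Verification: at each break x_0, at least two indices attain the minimum of min_i(a_i + i · x_0).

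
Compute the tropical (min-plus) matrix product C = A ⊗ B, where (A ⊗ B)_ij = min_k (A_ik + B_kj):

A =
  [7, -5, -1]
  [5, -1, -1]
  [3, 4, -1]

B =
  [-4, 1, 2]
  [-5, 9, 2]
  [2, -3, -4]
A ⊗ B =
  [-10, -4, -5]
  [-6, -4, -5]
  [-1, -4, -5]

Apply the min-plus product entry-by-entry:
  C[0][0] = min over k of (A[0][0] + B[0][0] = 7 + -4 = 3, A[0][1] + B[1][0] = -5 + -5 = -10, A[0][2] + B[2][0] = -1 + 2 = 1) = -10 (attained at k = 1)
  C[0][1] = min over k of (A[0][0] + B[0][1] = 7 + 1 = 8, A[0][1] + B[1][1] = -5 + 9 = 4, A[0][2] + B[2][1] = -1 + -3 = -4) = -4 (attained at k = 2)
  C[0][2] = min over k of (A[0][0] + B[0][2] = 7 + 2 = 9, A[0][1] + B[1][2] = -5 + 2 = -3, A[0][2] + B[2][2] = -1 + -4 = -5) = -5 (attained at k = 2)
  C[1][0] = min over k of (A[1][0] + B[0][0] = 5 + -4 = 1, A[1][1] + B[1][0] = -1 + -5 = -6, A[1][2] + B[2][0] = -1 + 2 = 1) = -6 (attained at k = 1)
  C[1][1] = min over k of (A[1][0] + B[0][1] = 5 + 1 = 6, A[1][1] + B[1][1] = -1 + 9 = 8, A[1][2] + B[2][1] = -1 + -3 = -4) = -4 (attained at k = 2)
  C[1][2] = min over k of (A[1][0] + B[0][2] = 5 + 2 = 7, A[1][1] + B[1][2] = -1 + 2 = 1, A[1][2] + B[2][2] = -1 + -4 = -5) = -5 (attained at k = 2)
  C[2][0] = min over k of (A[2][0] + B[0][0] = 3 + -4 = -1, A[2][1] + B[1][0] = 4 + -5 = -1, A[2][2] + B[2][0] = -1 + 2 = 1) = -1 (attained at k = 0)
  C[2][1] = min over k of (A[2][0] + B[0][1] = 3 + 1 = 4, A[2][1] + B[1][1] = 4 + 9 = 13, A[2][2] + B[2][1] = -1 + -3 = -4) = -4 (attained at k = 2)
  C[2][2] = min over k of (A[2][0] + B[0][2] = 3 + 2 = 5, A[2][1] + B[1][2] = 4 + 2 = 6, A[2][2] + B[2][2] = -1 + -4 = -5) = -5 (attained at k = 2)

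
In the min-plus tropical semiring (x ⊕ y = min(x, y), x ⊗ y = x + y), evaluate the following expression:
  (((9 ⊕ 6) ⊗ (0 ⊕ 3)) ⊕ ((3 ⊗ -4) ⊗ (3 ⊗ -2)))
(((9 ⊕ 6) ⊗ (0 ⊕ 3)) ⊕ ((3 ⊗ -4) ⊗ (3 ⊗ -2))) = 0

Expand innermost to outermost. Recall ⊕ takes the minimum of its arguments and ⊗ takes their sum. Working out the expression (((9 ⊕ 6) ⊗ (0 ⊕ 3)) ⊕ ((3 ⊗ -4) ⊗ (3 ⊗ -2))) gives 0.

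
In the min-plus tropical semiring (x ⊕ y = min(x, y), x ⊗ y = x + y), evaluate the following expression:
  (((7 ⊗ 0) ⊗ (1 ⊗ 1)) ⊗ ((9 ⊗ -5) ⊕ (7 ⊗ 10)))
(((7 ⊗ 0) ⊗ (1 ⊗ 1)) ⊗ ((9 ⊗ -5) ⊕ (7 ⊗ 10))) = 13

Expand innermost to outermost. Recall ⊕ takes the minimum of its arguments and ⊗ takes their sum. Working out the expression (((7 ⊗ 0) ⊗ (1 ⊗ 1)) ⊗ ((9 ⊗ -5) ⊕ (7 ⊗ 10))) gives 13.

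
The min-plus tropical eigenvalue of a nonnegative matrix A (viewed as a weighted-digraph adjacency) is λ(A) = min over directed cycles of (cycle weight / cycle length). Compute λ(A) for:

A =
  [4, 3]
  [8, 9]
λ(A) = 4

Enumerate directed cycles and compute their means (weight / length). Sample:
  cycle 0 → 0: weight = 4, length = 1, mean = 4/1 ≈ 4.000
  cycle 1 → 1: weight = 9, length = 1, mean = 9/1 ≈ 9.000
  cycle 0 → 1 → 0: weight = 11, length = 2, mean = 11/2 ≈ 5.500
  cycle 1 → 0 → 1: weight = 11, length = 2, mean = 11/2 ≈ 5.500
Minimum mean = 4.000, attained e.g. along the cycle 0 → 0 with weight 4 and length 1. So λ(A) = 4/1 = 4.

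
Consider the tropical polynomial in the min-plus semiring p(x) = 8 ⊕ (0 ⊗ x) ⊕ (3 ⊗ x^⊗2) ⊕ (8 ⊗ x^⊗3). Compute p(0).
p(0) = 0

A tropical monomial a ⊗ x^⊗i evaluates to a + i · x. Evaluating each term at x = 0:
  Term 0 contributes 8 + 0 · 0 = 8
  Term 1 contributes 0 + 1 · 0 = 0
  Term 2 contributes 3 + 2 · 0 = 3
  Term 3 contributes 8 + 3 · 0 = 8
p(0) = ⊕ of these = min[8, 0, 3, 8] = 0.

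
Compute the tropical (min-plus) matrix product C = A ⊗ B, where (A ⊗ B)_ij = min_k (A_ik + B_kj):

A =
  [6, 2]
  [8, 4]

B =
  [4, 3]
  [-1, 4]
A ⊗ B =
  [1, 6]
  [3, 8]

Apply the min-plus product entry-by-entry:
  C[0][0] = min over k of (A[0][0] + B[0][0] = 6 + 4 = 10, A[0][1] + B[1][0] = 2 + -1 = 1) = 1 (attained at k = 1)
  C[0][1] = min over k of (A[0][0] + B[0][1] = 6 + 3 = 9, A[0][1] + B[1][1] = 2 + 4 = 6) = 6 (attained at k = 1)
  C[1][0] = min over k of (A[1][0] + B[0][0] = 8 + 4 = 12, A[1][1] + B[1][0] = 4 + -1 = 3) = 3 (attained at k = 1)
  C[1][1] = min over k of (A[1][0] + B[0][1] = 8 + 3 = 11, A[1][1] + B[1][1] = 4 + 4 = 8) = 8 (attained at k = 1)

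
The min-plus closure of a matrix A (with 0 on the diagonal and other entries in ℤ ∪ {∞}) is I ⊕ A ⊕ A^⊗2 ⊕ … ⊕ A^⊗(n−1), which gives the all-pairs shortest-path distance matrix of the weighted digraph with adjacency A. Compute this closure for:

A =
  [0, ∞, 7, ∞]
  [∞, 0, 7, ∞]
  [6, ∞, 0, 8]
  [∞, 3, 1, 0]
Closure =
  [0, 18, 7, 15]
  [13, 0, 7, 15]
  [6, 11, 0, 8]
  [7, 3, 1, 0]

This is the Floyd-Warshall all-pairs shortest-path computation. For each intermediate vertex k = 0, 1, …, 3, update dist[i][j] ← min(dist[i][j], dist[i][k] + dist[k][j]). The final matrix gives, for each (i, j), the minimum total weight of any directed path from i to j (possibly empty when i = j).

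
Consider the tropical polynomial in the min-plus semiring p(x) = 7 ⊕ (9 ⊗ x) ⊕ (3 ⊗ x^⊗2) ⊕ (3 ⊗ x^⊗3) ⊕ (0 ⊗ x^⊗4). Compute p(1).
p(1) = 4

A tropical monomial a ⊗ x^⊗i evaluates to a + i · x. Evaluating each term at x = 1:
  Term 0 contributes 7 + 0 · 1 = 7
  Term 1 contributes 9 + 1 · 1 = 10
  Term 2 contributes 3 + 2 · 1 = 5
  Term 3 contributes 3 + 3 · 1 = 6
  Term 4 contributes 0 + 4 · 1 = 4
p(1) = ⊕ of these = min[7, 10, 5, 6, 4] = 4.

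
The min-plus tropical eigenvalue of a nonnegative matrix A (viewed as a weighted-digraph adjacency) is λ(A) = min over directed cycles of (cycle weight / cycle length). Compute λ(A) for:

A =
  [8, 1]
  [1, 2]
λ(A) = 1

Enumerate directed cycles and compute their means (weight / length). Sample:
  cycle 0 → 0: weight = 8, length = 1, mean = 8/1 ≈ 8.000
  cycle 1 → 1: weight = 2, length = 1, mean = 2/1 ≈ 2.000
  cycle 0 → 1 → 0: weight = 2, length = 2, mean = 2/2 ≈ 1.000
  cycle 1 → 0 → 1: weight = 2, length = 2, mean = 2/2 ≈ 1.000
Minimum mean = 1.000, attained e.g. along the cycle 0 → 1 → 0 with weight 2 and length 2. So λ(A) = 2/2 = 1.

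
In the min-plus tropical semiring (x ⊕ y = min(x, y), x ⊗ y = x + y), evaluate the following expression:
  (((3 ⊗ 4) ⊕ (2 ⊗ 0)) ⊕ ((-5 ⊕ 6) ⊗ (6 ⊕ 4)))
(((3 ⊗ 4) ⊕ (2 ⊗ 0)) ⊕ ((-5 ⊕ 6) ⊗ (6 ⊕ 4))) = -1

Expand innermost to outermost. Recall ⊕ takes the minimum of its arguments and ⊗ takes their sum. Working out the expression (((3 ⊗ 4) ⊕ (2 ⊗ 0)) ⊕ ((-5 ⊕ 6) ⊗ (6 ⊕ 4))) gives -1.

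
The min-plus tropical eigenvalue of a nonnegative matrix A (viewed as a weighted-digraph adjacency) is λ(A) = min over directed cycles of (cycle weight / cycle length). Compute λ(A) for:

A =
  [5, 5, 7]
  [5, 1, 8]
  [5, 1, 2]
λ(A) = 1

Enumerate directed cycles and compute their means (weight / length). Sample:
  cycle 0 → 0: weight = 5, length = 1, mean = 5/1 ≈ 5.000
  cycle 1 → 1: weight = 1, length = 1, mean = 1/1 ≈ 1.000
  cycle 2 → 2: weight = 2, length = 1, mean = 2/1 ≈ 2.000
  cycle 0 → 1 → 0: weight = 10, length = 2, mean = 10/2 ≈ 5.000
  cycle 0 → 2 → 0: weight = 12, length = 2, mean = 12/2 ≈ 6.000
  cycle 1 → 0 → 1: weight = 10, length = 2, mean = 10/2 ≈ 5.000
Minimum mean = 1.000, attained e.g. along the cycle 1 → 1 with weight 1 and length 1. So λ(A) = 1/1 = 1.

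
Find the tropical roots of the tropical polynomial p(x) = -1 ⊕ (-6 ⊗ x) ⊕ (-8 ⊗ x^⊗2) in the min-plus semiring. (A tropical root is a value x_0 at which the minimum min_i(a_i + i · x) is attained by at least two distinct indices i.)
Roots: {2, 5}

Each tropical root is a break point of the lower envelope of the lines y = a_i + i · x (there are 3 lines, with slopes 0, 1, ..., 2). Only the lines that attain the minimum somewhere contribute to roots; other lines are dominated. Here the surviving (envelope) indices are i = 2, i = 1, i = 0.
Intersections between consecutive envelope lines give the roots: for adjacent envelope indices i < j the intersection is x = (a_i − a_j) / (j − i). Reading off the sorted break points: {2, 5}.
Verification: at each break x_0, at least two indices attain the minimum of min_i(a_i + i · x_0).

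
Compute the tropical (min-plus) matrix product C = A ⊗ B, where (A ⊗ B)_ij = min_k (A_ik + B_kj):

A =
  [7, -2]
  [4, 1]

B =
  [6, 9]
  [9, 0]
A ⊗ B =
  [7, -2]
  [10, 1]

Apply the min-plus product entry-by-entry:
  C[0][0] = min over k of (A[0][0] + B[0][0] = 7 + 6 = 13, A[0][1] + B[1][0] = -2 + 9 = 7) = 7 (attained at k = 1)
  C[0][1] = min over k of (A[0][0] + B[0][1] = 7 + 9 = 16, A[0][1] + B[1][1] = -2 + 0 = -2) = -2 (attained at k = 1)
  C[1][0] = min over k of (A[1][0] + B[0][0] = 4 + 6 = 10, A[1][1] + B[1][0] = 1 + 9 = 10) = 10 (attained at k = 0)
  C[1][1] = min over k of (A[1][0] + B[0][1] = 4 + 9 = 13, A[1][1] + B[1][1] = 1 + 0 = 1) = 1 (attained at k = 1)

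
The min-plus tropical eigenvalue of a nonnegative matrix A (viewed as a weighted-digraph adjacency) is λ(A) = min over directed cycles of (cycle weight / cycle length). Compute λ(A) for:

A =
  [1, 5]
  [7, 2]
λ(A) = 1

Enumerate directed cycles and compute their means (weight / length). Sample:
  cycle 0 → 0: weight = 1, length = 1, mean = 1/1 ≈ 1.000
  cycle 1 → 1: weight = 2, length = 1, mean = 2/1 ≈ 2.000
  cycle 0 → 1 → 0: weight = 12, length = 2, mean = 12/2 ≈ 6.000
  cycle 1 → 0 → 1: weight = 12, length = 2, mean = 12/2 ≈ 6.000
Minimum mean = 1.000, attained e.g. along the cycle 0 → 0 with weight 1 and length 1. So λ(A) = 1/1 = 1.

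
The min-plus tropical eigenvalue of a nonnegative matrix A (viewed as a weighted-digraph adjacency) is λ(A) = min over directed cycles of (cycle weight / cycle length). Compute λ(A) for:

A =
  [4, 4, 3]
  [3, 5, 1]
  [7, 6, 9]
λ(A) = 7/2

Enumerate directed cycles and compute their means (weight / length). Sample:
  cycle 0 → 0: weight = 4, length = 1, mean = 4/1 ≈ 4.000
  cycle 1 → 1: weight = 5, length = 1, mean = 5/1 ≈ 5.000
  cycle 2 → 2: weight = 9, length = 1, mean = 9/1 ≈ 9.000
  cycle 0 → 1 → 0: weight = 7, length = 2, mean = 7/2 ≈ 3.500
  cycle 0 → 2 → 0: weight = 10, length = 2, mean = 10/2 ≈ 5.000
  cycle 1 → 0 → 1: weight = 7, length = 2, mean = 7/2 ≈ 3.500
Minimum mean = 3.500, attained e.g. along the cycle 0 → 1 → 0 with weight 7 and length 2. So λ(A) = 7/2 = 7/2.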